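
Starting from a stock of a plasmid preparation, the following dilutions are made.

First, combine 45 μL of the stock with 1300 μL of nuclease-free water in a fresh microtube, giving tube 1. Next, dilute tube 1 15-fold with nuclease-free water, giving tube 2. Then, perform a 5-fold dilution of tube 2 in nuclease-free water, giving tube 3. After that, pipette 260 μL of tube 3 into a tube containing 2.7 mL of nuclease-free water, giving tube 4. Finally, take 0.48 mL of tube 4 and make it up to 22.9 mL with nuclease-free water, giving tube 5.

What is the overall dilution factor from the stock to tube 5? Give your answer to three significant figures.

Step 1: 45 μL + 1300 μL = 1345 μL total → factor 1345/45 = 29.889
Step 2: 15-fold → factor 15
Step 3: 5-fold → factor 5
Step 4: 260 μL + 2.7 mL = 2960 μL total → factor 2960/260 = 11.385
Step 5: 0.48 mL brought to 22.9 mL → factor 22.9/0.48 = 47.708
Overall dilution factor = 29.889 × 15 × 5 × 11.385 × 47.708 = 1.2175 × 10^6

1.22 × 10^6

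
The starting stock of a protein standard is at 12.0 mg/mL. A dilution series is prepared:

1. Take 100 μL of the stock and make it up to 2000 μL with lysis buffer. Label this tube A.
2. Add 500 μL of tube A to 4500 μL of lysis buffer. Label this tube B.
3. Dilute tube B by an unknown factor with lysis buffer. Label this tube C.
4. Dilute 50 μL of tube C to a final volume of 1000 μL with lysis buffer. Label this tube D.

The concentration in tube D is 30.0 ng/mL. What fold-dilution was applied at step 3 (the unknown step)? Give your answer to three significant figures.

100-fold

Step 1: 100 μL brought to 2000 μL → factor 2000/100 = 20
Step 2: 500 μL + 4500 μL = 5000 μL total → factor 5000/500 = 10
Step 3: unknown factor x
Step 4: 50 μL brought to 1000 μL → factor 1000/50 = 20
Product of known-step factors = 4000
Overall factor = 12.0 mg/mL / (30.0 ng/mL) = 4 × 10^5
x = 4 × 10^5 / 4000 = 100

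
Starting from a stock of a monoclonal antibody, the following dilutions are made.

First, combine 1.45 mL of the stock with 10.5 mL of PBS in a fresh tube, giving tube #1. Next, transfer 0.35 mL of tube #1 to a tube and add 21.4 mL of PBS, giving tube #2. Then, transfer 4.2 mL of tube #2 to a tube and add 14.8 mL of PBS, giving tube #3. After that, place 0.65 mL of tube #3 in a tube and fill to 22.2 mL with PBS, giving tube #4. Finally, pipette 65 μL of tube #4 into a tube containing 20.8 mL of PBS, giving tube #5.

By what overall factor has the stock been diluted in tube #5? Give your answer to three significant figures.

Step 1: 1.45 mL + 10.5 mL = 11.95 mL total → factor 11.95/1.45 = 8.2414
Step 2: 0.35 mL + 21.4 mL = 21.75 mL total → factor 21.75/0.35 = 62.143
Step 3: 4.2 mL + 14.8 mL = 19 mL total → factor 19/4.2 = 4.5238
Step 4: 0.65 mL brought to 22.2 mL → factor 22.2/0.65 = 34.154
Step 5: 65 μL + 20.8 mL = 20865 μL total → factor 20865/65 = 321
Overall dilution factor = 8.2414 × 62.143 × 4.5238 × 34.154 × 321 = 2.54 × 10^7

2.54 × 10^7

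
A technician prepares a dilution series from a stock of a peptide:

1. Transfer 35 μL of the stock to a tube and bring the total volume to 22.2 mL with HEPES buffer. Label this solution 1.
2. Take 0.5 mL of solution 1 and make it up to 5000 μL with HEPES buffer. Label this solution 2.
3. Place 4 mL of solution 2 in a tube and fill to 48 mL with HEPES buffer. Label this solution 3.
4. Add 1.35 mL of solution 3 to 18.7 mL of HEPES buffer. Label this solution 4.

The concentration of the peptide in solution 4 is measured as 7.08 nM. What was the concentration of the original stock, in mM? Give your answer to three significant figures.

Step 1: 35 μL brought to 22.2 mL → factor 22200/35 = 634.29
Step 2: 0.5 mL brought to 5000 μL → factor 5/0.5 = 10
Step 3: 4 mL brought to 48 mL → factor 48/4 = 12
Step 4: 1.35 mL + 18.7 mL = 20.05 mL total → factor 20.05/1.35 = 14.852
Overall dilution factor = 634.29 × 10 × 12 × 14.852 = 1.1304 × 10^6
Stock = 7.08 nM × 1.1304 × 10^6 = 8.004 × 10^6 nM = 8.00 mM

8.00 mM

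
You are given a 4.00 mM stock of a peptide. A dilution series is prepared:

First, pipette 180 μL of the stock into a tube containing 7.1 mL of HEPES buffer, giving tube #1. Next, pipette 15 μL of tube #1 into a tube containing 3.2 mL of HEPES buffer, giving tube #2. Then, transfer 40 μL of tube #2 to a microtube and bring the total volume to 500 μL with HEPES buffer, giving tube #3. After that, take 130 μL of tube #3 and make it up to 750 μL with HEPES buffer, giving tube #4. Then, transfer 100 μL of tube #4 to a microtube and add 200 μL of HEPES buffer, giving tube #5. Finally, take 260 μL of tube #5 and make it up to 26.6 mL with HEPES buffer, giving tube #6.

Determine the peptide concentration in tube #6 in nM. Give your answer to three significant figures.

0.0208 nM

Step 1: 180 μL + 7.1 mL = 7280 μL total → factor 7280/180 = 40.444
Step 2: 15 μL + 3.2 mL = 3215 μL total → factor 3215/15 = 214.33
Step 3: 40 μL brought to 500 μL → factor 500/40 = 12.5
Step 4: 130 μL brought to 750 μL → factor 750/130 = 5.7692
Step 5: 100 μL + 200 μL = 300 μL total → factor 300/100 = 3
Step 6: 260 μL brought to 26.6 mL → factor 26600/260 = 102.31
Overall dilution factor = 40.444 × 214.33 × 12.5 × 5.7692 × 3 × 102.31 = 1.9187 × 10^8
Final = 4.00 mM / 1.9187 × 10^8 = 2.085 × 10^-8 mM = 0.0208 nM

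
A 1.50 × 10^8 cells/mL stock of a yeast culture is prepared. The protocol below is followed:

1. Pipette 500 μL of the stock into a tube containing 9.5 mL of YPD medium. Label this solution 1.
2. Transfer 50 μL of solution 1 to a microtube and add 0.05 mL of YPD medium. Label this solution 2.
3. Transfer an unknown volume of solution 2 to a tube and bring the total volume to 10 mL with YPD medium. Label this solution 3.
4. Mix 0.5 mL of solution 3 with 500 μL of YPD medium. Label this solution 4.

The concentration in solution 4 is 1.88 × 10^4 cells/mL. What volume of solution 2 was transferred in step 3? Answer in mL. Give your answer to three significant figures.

Step 1: 500 μL + 9.5 mL = 10000 μL total → factor 10000/500 = 20
Step 2: 50 μL + 0.05 mL = 100 μL total → factor 100/50 = 2
Step 3: v brought to 10 mL → factor = 10 mL/v
Step 4: 0.5 mL + 500 μL = 1 mL total → factor 1/0.5 = 2
Product of known-step factors = 80
Overall factor = 1.50 × 10^8 cells/mL / (1.88 × 10^4 cells/mL) = 7978.7
Step-3 factor = 7978.7 / 80 = 99.734
v = 10 mL / 99.734 = 0.100 mL

0.100 mL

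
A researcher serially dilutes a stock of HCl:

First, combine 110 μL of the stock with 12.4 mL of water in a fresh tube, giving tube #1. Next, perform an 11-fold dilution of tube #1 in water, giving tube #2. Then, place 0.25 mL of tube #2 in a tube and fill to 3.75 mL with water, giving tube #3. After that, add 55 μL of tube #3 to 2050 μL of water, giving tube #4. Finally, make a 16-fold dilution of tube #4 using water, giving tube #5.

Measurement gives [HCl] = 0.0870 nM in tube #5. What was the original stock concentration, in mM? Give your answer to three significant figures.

1.00 mM

Step 1: 110 μL + 12.4 mL = 12510 μL total → factor 12510/110 = 113.73
Step 2: 11-fold → factor 11
Step 3: 0.25 mL brought to 3.75 mL → factor 3.75/0.25 = 15
Step 4: 55 μL + 2050 μL = 2105 μL total → factor 2105/55 = 38.273
Step 5: 16-fold → factor 16
Overall dilution factor = 113.73 × 11 × 15 × 38.273 × 16 = 1.1491 × 10^7
Stock = 0.0870 nM × 1.1491 × 10^7 = 9.997 × 10^5 nM = 1.00 mM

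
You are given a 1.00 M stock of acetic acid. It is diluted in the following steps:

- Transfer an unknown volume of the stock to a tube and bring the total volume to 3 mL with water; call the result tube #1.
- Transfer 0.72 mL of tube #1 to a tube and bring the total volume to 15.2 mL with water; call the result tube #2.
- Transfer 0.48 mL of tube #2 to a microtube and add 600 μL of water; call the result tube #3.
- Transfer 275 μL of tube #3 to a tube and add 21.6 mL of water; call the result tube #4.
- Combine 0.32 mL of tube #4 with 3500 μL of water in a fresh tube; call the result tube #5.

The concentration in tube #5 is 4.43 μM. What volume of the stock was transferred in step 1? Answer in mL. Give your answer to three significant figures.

Step 1: v brought to 3 mL → factor = 3 mL/v
Step 2: 0.72 mL brought to 15.2 mL → factor 15.2/0.72 = 21.111
Step 3: 0.48 mL + 600 μL = 1.08 mL total → factor 1.08/0.48 = 2.25
Step 4: 275 μL + 21.6 mL = 21875 μL total → factor 21875/275 = 79.545
Step 5: 0.32 mL + 3500 μL = 3.82 mL total → factor 3.82/0.32 = 11.938
Product of known-step factors = 45105
Overall factor = 1.00 M / (4.43 μM) = 2.2573 × 10^5
Step-1 factor = 2.2573 × 10^5 / 45105 = 5.0047
v = 3 mL / 5.0047 = 0.599 mL

0.599 mL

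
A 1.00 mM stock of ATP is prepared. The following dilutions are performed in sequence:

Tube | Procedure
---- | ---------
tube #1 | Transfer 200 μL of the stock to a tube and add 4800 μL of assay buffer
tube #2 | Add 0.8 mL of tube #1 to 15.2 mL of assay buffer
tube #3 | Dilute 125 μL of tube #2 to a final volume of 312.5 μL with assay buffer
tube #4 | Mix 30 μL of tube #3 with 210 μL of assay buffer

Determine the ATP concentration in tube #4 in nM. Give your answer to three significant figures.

Step 1: 200 μL + 4800 μL = 5000 μL total → factor 5000/200 = 25
Step 2: 0.8 mL + 15.2 mL = 16 mL total → factor 16/0.8 = 20
Step 3: 125 μL brought to 312.5 μL → factor 312.5/125 = 2.5
Step 4: 30 μL + 210 μL = 240 μL total → factor 240/30 = 8
Overall dilution factor = 25 × 20 × 2.5 × 8 = 10000
Final = 1.00 mM / 10000 = 0.0001000 mM = 100 nM

100 nM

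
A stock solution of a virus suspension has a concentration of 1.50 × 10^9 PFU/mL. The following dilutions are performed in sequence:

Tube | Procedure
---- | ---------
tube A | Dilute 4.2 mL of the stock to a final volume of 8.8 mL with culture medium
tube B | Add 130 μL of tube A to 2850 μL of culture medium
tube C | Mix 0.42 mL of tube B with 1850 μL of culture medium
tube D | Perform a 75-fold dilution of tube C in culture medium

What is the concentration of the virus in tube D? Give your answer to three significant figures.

Step 1: 4.2 mL brought to 8.8 mL → factor 8.8/4.2 = 2.0952
Step 2: 130 μL + 2850 μL = 2980 μL total → factor 2980/130 = 22.923
Step 3: 0.42 mL + 1850 μL = 2.27 mL total → factor 2.27/0.42 = 5.4048
Step 4: 75-fold → factor 75
Overall dilution factor = 2.0952 × 22.923 × 5.4048 × 75 = 19469
Final = 1.50 × 10^9 PFU/mL / 19469 = 7.70 × 10^4 PFU/mL

7.70 × 10^4 PFU/mL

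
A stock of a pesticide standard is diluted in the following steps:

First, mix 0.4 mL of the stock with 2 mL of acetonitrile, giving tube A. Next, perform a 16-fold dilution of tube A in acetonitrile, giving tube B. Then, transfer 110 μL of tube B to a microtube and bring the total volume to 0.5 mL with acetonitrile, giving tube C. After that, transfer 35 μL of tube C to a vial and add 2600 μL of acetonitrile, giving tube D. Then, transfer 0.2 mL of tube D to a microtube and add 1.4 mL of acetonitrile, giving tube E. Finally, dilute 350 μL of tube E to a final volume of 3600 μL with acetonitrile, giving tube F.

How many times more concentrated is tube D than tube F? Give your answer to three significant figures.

Step 1: 0.4 mL + 2 mL = 2.4 mL total → factor 2.4/0.4 = 6
Step 2: 16-fold → factor 16
Step 3: 110 μL brought to 0.5 mL → factor 500/110 = 4.5455
Step 4: 35 μL + 2600 μL = 2635 μL total → factor 2635/35 = 75.286
Step 5: 0.2 mL + 1.4 mL = 1.6 mL total → factor 1.6/0.2 = 8
Step 6: 350 μL brought to 3600 μL → factor 3600/350 = 10.286
Dilution factor to tube D = 32852; to tube F = 2.7032 × 10^6
[tube D]/[tube F] = (factor to tube F)/(factor to tube D) = 2.7032 × 10^6/32852 = 82.3

82.3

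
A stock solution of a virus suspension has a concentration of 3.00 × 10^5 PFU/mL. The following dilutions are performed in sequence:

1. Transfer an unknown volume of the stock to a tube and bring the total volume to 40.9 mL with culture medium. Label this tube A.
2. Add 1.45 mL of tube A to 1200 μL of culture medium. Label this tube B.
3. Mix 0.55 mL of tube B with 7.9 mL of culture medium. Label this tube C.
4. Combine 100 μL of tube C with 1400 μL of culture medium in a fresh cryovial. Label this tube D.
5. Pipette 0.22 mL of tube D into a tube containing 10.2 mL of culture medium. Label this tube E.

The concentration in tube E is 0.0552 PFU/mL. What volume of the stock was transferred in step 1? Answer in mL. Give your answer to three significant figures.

0.150 mL

Step 1: v brought to 40.9 mL → factor = 40.9 mL/v
Step 2: 1.45 mL + 1200 μL = 2.65 mL total → factor 2.65/1.45 = 1.8276
Step 3: 0.55 mL + 7.9 mL = 8.45 mL total → factor 8.45/0.55 = 15.364
Step 4: 100 μL + 1400 μL = 1500 μL total → factor 1500/100 = 15
Step 5: 0.22 mL + 10.2 mL = 10.42 mL total → factor 10.42/0.22 = 47.364
Product of known-step factors = 19948
Overall factor = 3.00 × 10^5 PFU/mL / (0.0552 PFU/mL) = 5.4348 × 10^6
Step-1 factor = 5.4348 × 10^6 / 19948 = 272.44
v = 40.9 mL / 272.44 = 0.150 mL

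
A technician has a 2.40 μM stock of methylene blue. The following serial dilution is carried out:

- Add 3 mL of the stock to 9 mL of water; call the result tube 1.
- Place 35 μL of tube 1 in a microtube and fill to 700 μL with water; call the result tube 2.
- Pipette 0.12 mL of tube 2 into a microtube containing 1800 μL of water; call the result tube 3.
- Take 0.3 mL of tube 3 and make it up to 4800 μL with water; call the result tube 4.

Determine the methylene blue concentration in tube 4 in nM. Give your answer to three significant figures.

0.117 nM

Step 1: 3 mL + 9 mL = 12 mL total → factor 12/3 = 4
Step 2: 35 μL brought to 700 μL → factor 700/35 = 20
Step 3: 0.12 mL + 1800 μL = 1.92 mL total → factor 1.92/0.12 = 16
Step 4: 0.3 mL brought to 4800 μL → factor 4.8/0.3 = 16
Overall dilution factor = 4 × 20 × 16 × 16 = 20480
Final = 2.40 μM / 20480 = 0.0001172 μM = 0.117 nM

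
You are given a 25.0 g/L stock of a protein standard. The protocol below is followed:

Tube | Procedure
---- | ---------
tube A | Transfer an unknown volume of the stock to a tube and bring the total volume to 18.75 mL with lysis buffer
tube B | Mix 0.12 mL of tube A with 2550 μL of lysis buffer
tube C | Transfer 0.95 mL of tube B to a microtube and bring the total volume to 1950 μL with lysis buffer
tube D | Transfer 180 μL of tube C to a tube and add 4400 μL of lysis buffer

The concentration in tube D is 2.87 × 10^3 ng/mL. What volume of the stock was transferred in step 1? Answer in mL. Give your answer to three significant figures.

Step 1: v brought to 18.75 mL → factor = 18.75 mL/v
Step 2: 0.12 mL + 2550 μL = 2.67 mL total → factor 2.67/0.12 = 22.25
Step 3: 0.95 mL brought to 1950 μL → factor 1.95/0.95 = 2.0526
Step 4: 180 μL + 4400 μL = 4580 μL total → factor 4580/180 = 25.444
Product of known-step factors = 1162.1
Overall factor = 25.0 g/L / (2.87 × 10^3 ng/mL) = 8710.8
Step-1 factor = 8710.8 / 1162.1 = 7.4959
v = 18.75 mL / 7.4959 = 2.50 mL

2.50 mL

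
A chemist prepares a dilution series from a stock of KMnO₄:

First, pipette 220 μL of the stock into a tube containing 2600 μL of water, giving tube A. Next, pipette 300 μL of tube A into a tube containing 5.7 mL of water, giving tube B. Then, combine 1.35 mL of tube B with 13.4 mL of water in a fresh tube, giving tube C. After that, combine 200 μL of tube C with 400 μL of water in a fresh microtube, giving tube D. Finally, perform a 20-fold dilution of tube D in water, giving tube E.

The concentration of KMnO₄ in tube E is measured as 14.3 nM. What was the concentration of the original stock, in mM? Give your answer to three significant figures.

2.40 mM

Step 1: 220 μL + 2600 μL = 2820 μL total → factor 2820/220 = 12.818
Step 2: 300 μL + 5.7 mL = 6000 μL total → factor 6000/300 = 20
Step 3: 1.35 mL + 13.4 mL = 14.75 mL total → factor 14.75/1.35 = 10.926
Step 4: 200 μL + 400 μL = 600 μL total → factor 600/200 = 3
Step 5: 20-fold → factor 20
Overall dilution factor = 12.818 × 20 × 10.926 × 3 × 20 = 1.6806 × 10^5
Stock = 14.3 nM × 1.6806 × 10^5 = 2.403 × 10^6 nM = 2.40 mM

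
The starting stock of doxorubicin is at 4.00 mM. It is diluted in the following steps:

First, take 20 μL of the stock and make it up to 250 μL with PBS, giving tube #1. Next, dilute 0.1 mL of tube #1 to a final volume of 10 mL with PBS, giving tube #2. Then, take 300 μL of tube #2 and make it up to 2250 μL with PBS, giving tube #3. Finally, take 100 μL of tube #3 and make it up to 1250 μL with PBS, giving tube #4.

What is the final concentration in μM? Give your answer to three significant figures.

Step 1: 20 μL brought to 250 μL → factor 250/20 = 12.5
Step 2: 0.1 mL brought to 10 mL → factor 10/0.1 = 100
Step 3: 300 μL brought to 2250 μL → factor 2250/300 = 7.5
Step 4: 100 μL brought to 1250 μL → factor 1250/100 = 12.5
Overall dilution factor = 12.5 × 100 × 7.5 × 12.5 = 1.1719 × 10^5
Final = 4.00 mM / 1.1719 × 10^5 = 3.413 × 10^-5 mM = 0.0341 μM

0.0341 μM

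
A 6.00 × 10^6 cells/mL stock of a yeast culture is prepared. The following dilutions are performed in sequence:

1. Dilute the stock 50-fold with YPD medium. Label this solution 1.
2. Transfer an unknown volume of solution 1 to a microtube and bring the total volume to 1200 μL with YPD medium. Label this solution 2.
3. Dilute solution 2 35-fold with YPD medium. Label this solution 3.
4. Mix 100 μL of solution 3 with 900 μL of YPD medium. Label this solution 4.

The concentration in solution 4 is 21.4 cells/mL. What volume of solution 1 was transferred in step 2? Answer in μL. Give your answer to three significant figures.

74.9 μL

Step 1: 50-fold → factor 50
Step 2: v brought to 1200 μL → factor = 1200 μL/v
Step 3: 35-fold → factor 35
Step 4: 100 μL + 900 μL = 1000 μL total → factor 1000/100 = 10
Product of known-step factors = 17500
Overall factor = 6.00 × 10^6 cells/mL / (21.4 cells/mL) = 2.8037 × 10^5
Step-2 factor = 2.8037 × 10^5 / 17500 = 16.021
v = 1200 μL / 16.021 = 74.9 μL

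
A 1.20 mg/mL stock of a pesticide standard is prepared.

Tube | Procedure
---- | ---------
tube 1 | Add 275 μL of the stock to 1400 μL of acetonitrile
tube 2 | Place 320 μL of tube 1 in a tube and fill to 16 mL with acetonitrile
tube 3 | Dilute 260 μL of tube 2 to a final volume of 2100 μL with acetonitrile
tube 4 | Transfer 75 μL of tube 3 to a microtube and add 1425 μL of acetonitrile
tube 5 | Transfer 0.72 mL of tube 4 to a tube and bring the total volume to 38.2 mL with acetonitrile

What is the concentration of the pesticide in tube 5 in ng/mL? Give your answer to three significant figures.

Step 1: 275 μL + 1400 μL = 1675 μL total → factor 1675/275 = 6.0909
Step 2: 320 μL brought to 16 mL → factor 16000/320 = 50
Step 3: 260 μL brought to 2100 μL → factor 2100/260 = 8.0769
Step 4: 75 μL + 1425 μL = 1500 μL total → factor 1500/75 = 20
Step 5: 0.72 mL brought to 38.2 mL → factor 38.2/0.72 = 53.056
Overall dilution factor = 6.0909 × 50 × 8.0769 × 20 × 53.056 = 2.6101 × 10^6
Final = 1.20 mg/mL / 2.6101 × 10^6 = 4.598 × 10^-7 mg/mL = 0.460 ng/mL

0.460 ng/mL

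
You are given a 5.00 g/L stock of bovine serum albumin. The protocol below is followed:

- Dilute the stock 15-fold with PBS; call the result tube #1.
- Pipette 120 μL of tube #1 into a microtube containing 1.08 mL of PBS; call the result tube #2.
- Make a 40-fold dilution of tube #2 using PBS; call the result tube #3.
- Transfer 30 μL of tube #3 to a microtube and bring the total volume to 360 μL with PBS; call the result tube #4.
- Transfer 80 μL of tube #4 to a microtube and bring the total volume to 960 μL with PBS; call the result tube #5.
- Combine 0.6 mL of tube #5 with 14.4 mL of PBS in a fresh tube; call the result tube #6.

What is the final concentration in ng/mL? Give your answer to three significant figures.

0.231 ng/mL

Step 1: 15-fold → factor 15
Step 2: 120 μL + 1.08 mL = 1200 μL total → factor 1200/120 = 10
Step 3: 40-fold → factor 40
Step 4: 30 μL brought to 360 μL → factor 360/30 = 12
Step 5: 80 μL brought to 960 μL → factor 960/80 = 12
Step 6: 0.6 mL + 14.4 mL = 15 mL total → factor 15/0.6 = 25
Overall dilution factor = 15 × 10 × 40 × 12 × 12 × 25 = 2.16 × 10^7
Final = 5.00 g/L / 2.16 × 10^7 = 2.315 × 10^-7 g/L = 0.231 ng/mL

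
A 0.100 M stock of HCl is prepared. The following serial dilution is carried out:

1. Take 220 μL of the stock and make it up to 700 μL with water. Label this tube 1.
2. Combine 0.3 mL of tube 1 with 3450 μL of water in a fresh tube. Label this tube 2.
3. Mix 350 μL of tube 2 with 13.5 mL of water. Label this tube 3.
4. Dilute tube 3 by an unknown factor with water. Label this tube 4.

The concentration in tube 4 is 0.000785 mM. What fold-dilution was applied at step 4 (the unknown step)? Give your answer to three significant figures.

80.9-fold

Step 1: 220 μL brought to 700 μL → factor 700/220 = 3.1818
Step 2: 0.3 mL + 3450 μL = 3.75 mL total → factor 3.75/0.3 = 12.5
Step 3: 350 μL + 13.5 mL = 13850 μL total → factor 13850/350 = 39.571
Step 4: unknown factor x
Product of known-step factors = 1573.9
Overall factor = 0.100 M / (0.000785 mM) = 1.2739 × 10^5
x = 1.2739 × 10^5 / 1573.9 = 80.9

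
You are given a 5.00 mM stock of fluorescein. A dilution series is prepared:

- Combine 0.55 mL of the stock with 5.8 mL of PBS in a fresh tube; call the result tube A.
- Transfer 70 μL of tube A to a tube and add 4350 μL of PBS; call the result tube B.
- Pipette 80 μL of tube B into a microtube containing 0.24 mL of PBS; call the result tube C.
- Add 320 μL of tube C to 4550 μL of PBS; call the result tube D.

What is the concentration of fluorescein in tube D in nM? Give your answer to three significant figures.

Step 1: 0.55 mL + 5.8 mL = 6.35 mL total → factor 6.35/0.55 = 11.545
Step 2: 70 μL + 4350 μL = 4420 μL total → factor 4420/70 = 63.143
Step 3: 80 μL + 0.24 mL = 320 μL total → factor 320/80 = 4
Step 4: 320 μL + 4550 μL = 4870 μL total → factor 4870/320 = 15.219
Overall dilution factor = 11.545 × 63.143 × 4 × 15.219 = 44379
Final = 5.00 mM / 44379 = 0.0001127 mM = 113 nM

113 nM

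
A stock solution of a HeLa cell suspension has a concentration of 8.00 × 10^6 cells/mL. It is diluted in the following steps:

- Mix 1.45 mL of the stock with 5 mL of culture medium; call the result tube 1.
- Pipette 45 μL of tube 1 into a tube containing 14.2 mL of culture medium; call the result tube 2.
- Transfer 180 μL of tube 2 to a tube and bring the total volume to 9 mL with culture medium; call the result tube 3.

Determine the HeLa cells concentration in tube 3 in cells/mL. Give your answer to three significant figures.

114 cells/mL

Step 1: 1.45 mL + 5 mL = 6.45 mL total → factor 6.45/1.45 = 4.4483
Step 2: 45 μL + 14.2 mL = 14245 μL total → factor 14245/45 = 316.56
Step 3: 180 μL brought to 9 mL → factor 9000/180 = 50
Overall dilution factor = 4.4483 × 316.56 × 50 = 70406
Final = 8.00 × 10^6 cells/mL / 70406 = 114 cells/mL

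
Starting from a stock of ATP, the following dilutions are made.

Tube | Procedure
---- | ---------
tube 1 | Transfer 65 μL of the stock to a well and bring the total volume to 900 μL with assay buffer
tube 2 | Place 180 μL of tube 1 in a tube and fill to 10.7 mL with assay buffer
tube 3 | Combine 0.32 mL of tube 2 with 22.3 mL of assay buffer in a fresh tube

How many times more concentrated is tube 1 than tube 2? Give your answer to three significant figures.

Step 1: 65 μL brought to 900 μL → factor 900/65 = 13.846
Step 2: 180 μL brought to 10.7 mL → factor 10700/180 = 59.444
Dilution factor to tube 1 = 13.846; to tube 2 = 823.08
[tube 1]/[tube 2] = (factor to tube 2)/(factor to tube 1) = 823.08/13.846 = 59.4

59.4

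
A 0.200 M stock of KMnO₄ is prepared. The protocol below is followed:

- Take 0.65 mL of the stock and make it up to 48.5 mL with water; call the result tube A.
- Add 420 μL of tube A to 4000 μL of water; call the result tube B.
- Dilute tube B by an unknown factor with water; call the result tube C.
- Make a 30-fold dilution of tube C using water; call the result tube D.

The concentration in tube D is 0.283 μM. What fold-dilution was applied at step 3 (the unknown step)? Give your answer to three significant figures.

Step 1: 0.65 mL brought to 48.5 mL → factor 48.5/0.65 = 74.615
Step 2: 420 μL + 4000 μL = 4420 μL total → factor 4420/420 = 10.524
Step 3: unknown factor x
Step 4: 30-fold → factor 30
Product of known-step factors = 23557
Overall factor = 0.200 M / (0.283 μM) = 7.0671 × 10^5
x = 7.0671 × 10^5 / 23557 = 30.0

30.0-fold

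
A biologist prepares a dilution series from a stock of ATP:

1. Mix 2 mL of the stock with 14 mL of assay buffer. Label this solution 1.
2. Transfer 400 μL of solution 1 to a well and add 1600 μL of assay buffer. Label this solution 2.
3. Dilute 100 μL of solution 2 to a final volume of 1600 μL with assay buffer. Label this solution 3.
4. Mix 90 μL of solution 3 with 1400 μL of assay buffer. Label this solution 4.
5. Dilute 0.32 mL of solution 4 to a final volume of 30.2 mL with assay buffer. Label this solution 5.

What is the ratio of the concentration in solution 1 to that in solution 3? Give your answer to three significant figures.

Step 1: 2 mL + 14 mL = 16 mL total → factor 16/2 = 8
Step 2: 400 μL + 1600 μL = 2000 μL total → factor 2000/400 = 5
Step 3: 100 μL brought to 1600 μL → factor 1600/100 = 16
Dilution factor to solution 1 = 8; to solution 3 = 640
[solution 1]/[solution 3] = (factor to solution 3)/(factor to solution 1) = 640/8 = 80.0

80.0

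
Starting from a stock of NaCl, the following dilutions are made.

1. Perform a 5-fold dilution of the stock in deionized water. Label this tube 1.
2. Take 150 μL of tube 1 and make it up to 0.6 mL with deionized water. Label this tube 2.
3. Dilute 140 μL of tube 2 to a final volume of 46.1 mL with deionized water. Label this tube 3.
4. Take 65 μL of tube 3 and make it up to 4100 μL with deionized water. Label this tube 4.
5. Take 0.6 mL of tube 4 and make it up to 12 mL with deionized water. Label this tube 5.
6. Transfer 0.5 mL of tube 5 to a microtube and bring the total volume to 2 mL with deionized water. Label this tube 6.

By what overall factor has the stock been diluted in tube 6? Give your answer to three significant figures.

Step 1: 5-fold → factor 5
Step 2: 150 μL brought to 0.6 mL → factor 600/150 = 4
Step 3: 140 μL brought to 46.1 mL → factor 46100/140 = 329.29
Step 4: 65 μL brought to 4100 μL → factor 4100/65 = 63.077
Step 5: 0.6 mL brought to 12 mL → factor 12/0.6 = 20
Step 6: 0.5 mL brought to 2 mL → factor 2/0.5 = 4
Overall dilution factor = 5 × 4 × 329.29 × 63.077 × 20 × 4 = 3.3233 × 10^7

3.32 × 10^7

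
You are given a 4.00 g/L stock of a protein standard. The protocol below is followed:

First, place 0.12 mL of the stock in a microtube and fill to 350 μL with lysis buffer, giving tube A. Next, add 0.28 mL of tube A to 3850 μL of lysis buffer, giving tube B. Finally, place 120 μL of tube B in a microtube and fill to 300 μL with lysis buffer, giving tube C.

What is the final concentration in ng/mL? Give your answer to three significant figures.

3.72 × 10^4 ng/mL

Step 1: 0.12 mL brought to 350 μL → factor 0.35/0.12 = 2.9167
Step 2: 0.28 mL + 3850 μL = 4.13 mL total → factor 4.13/0.28 = 14.75
Step 3: 120 μL brought to 300 μL → factor 300/120 = 2.5
Overall dilution factor = 2.9167 × 14.75 × 2.5 = 107.55
Final = 4.00 g/L / 107.55 = 0.03719 g/L = 3.72 × 10^4 ng/mL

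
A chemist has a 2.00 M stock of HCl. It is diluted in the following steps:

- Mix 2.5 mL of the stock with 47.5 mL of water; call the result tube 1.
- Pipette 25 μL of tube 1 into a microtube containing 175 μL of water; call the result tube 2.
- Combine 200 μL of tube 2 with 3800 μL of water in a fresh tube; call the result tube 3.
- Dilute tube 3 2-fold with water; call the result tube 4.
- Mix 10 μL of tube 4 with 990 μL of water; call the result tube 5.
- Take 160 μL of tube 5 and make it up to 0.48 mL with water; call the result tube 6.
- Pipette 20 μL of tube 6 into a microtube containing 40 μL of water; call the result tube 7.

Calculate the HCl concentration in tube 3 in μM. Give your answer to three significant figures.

625 μM

Step 1: 2.5 mL + 47.5 mL = 50 mL total → factor 50/2.5 = 20
Step 2: 25 μL + 175 μL = 200 μL total → factor 200/25 = 8
Step 3: 200 μL + 3800 μL = 4000 μL total → factor 4000/200 = 20
Dilution factor through tube 3 = 20 × 8 × 20 = 3200
[tube 3] = 2.00 M / 3200 = 0.0006250 M = 625 μM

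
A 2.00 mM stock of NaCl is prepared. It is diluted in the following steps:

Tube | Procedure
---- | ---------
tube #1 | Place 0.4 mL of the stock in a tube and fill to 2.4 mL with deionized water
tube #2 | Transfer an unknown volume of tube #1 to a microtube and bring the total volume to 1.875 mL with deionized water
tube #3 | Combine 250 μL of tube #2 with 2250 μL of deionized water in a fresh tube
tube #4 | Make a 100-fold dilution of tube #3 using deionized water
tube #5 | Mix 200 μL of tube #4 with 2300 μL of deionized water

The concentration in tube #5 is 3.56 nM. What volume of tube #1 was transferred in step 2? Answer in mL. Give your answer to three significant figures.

0.250 mL

Step 1: 0.4 mL brought to 2.4 mL → factor 2.4/0.4 = 6
Step 2: v brought to 1.875 mL → factor = 1.875 mL/v
Step 3: 250 μL + 2250 μL = 2500 μL total → factor 2500/250 = 10
Step 4: 100-fold → factor 100
Step 5: 200 μL + 2300 μL = 2500 μL total → factor 2500/200 = 12.5
Product of known-step factors = 75000
Overall factor = 2.00 mM / (3.56 nM) = 5.618 × 10^5
Step-2 factor = 5.618 × 10^5 / 75000 = 7.4906
v = 1.875 mL / 7.4906 = 0.250 mL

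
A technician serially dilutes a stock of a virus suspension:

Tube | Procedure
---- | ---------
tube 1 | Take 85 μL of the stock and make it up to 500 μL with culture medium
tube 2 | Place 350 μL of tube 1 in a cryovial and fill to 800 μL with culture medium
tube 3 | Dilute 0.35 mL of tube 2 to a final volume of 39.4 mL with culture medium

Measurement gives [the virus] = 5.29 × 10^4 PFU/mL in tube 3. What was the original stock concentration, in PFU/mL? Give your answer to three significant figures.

8.01 × 10^7 PFU/mL

Step 1: 85 μL brought to 500 μL → factor 500/85 = 5.8824
Step 2: 350 μL brought to 800 μL → factor 800/350 = 2.2857
Step 3: 0.35 mL brought to 39.4 mL → factor 39.4/0.35 = 112.57
Overall dilution factor = 5.8824 × 2.2857 × 112.57 = 1513.6
Stock = 5.29 × 10^4 PFU/mL × 1513.6 = 8.01 × 10^7 PFU/mL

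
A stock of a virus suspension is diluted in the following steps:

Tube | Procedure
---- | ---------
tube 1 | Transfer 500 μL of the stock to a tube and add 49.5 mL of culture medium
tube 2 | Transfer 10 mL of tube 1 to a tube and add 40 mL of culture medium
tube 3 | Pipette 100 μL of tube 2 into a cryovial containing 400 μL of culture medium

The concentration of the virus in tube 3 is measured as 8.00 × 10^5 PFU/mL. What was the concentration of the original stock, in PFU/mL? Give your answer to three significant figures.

Step 1: 500 μL + 49.5 mL = 50000 μL total → factor 50000/500 = 100
Step 2: 10 mL + 40 mL = 50 mL total → factor 50/10 = 5
Step 3: 100 μL + 400 μL = 500 μL total → factor 500/100 = 5
Overall dilution factor = 100 × 5 × 5 = 2500
Stock = 8.00 × 10^5 PFU/mL × 2500 = 2.00 × 10^9 PFU/mL

2.00 × 10^9 PFU/mL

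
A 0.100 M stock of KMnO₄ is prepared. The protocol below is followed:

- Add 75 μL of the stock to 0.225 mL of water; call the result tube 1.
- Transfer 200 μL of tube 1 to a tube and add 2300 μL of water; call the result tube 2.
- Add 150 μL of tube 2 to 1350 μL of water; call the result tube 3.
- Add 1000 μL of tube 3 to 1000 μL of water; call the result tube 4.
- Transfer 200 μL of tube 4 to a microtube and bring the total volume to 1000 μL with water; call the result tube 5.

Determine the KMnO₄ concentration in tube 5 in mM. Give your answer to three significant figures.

Step 1: 75 μL + 0.225 mL = 300 μL total → factor 300/75 = 4
Step 2: 200 μL + 2300 μL = 2500 μL total → factor 2500/200 = 12.5
Step 3: 150 μL + 1350 μL = 1500 μL total → factor 1500/150 = 10
Step 4: 1000 μL + 1000 μL = 2000 μL total → factor 2000/1000 = 2
Step 5: 200 μL brought to 1000 μL → factor 1000/200 = 5
Overall dilution factor = 4 × 12.5 × 10 × 2 × 5 = 5000
Final = 0.100 M / 5000 = 2.000 × 10^-5 M = 0.0200 mM

0.0200 mM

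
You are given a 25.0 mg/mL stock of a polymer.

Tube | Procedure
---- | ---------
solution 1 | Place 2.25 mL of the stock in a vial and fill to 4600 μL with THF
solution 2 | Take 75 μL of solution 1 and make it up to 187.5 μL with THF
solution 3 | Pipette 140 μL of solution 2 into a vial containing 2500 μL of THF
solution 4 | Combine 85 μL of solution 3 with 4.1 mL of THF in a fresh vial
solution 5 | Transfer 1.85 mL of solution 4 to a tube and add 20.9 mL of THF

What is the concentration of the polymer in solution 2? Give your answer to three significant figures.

4.89 mg/mL

Step 1: 2.25 mL brought to 4600 μL → factor 4.6/2.25 = 2.0444
Step 2: 75 μL brought to 187.5 μL → factor 187.5/75 = 2.5
Dilution factor through solution 2 = 2.0444 × 2.5 = 5.1111
[solution 2] = 25.0 mg/mL / 5.1111 = 4.89 mg/mL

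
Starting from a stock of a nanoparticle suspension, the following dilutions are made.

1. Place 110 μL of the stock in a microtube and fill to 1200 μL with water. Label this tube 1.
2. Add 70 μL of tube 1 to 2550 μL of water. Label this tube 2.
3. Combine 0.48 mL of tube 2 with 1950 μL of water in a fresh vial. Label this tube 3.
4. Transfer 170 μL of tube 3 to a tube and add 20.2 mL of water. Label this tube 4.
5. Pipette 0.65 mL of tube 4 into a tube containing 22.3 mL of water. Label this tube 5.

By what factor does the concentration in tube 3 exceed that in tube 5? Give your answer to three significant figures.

4.23 × 10^3

Step 1: 110 μL brought to 1200 μL → factor 1200/110 = 10.909
Step 2: 70 μL + 2550 μL = 2620 μL total → factor 2620/70 = 37.429
Step 3: 0.48 mL + 1950 μL = 2.43 mL total → factor 2.43/0.48 = 5.0625
Step 4: 170 μL + 20.2 mL = 20370 μL total → factor 20370/170 = 119.82
Step 5: 0.65 mL + 22.3 mL = 22.95 mL total → factor 22.95/0.65 = 35.308
Dilution factor to tube 3 = 2067.1; to tube 5 = 8.7452 × 10^6
[tube 3]/[tube 5] = (factor to tube 5)/(factor to tube 3) = 8.7452 × 10^6/2067.1 = 4.23 × 10^3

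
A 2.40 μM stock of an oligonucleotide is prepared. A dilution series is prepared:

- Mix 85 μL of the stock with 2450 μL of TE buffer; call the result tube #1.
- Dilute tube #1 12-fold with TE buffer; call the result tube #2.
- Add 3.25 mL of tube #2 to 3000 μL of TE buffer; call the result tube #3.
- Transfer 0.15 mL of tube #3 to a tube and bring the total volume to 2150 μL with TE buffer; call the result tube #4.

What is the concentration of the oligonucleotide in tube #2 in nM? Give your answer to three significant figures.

Step 1: 85 μL + 2450 μL = 2535 μL total → factor 2535/85 = 29.824
Step 2: 12-fold → factor 12
Dilution factor through tube #2 = 29.824 × 12 = 357.88
[tube #2] = 2.40 μM / 357.88 = 0.006706 μM = 6.71 nM

6.71 nM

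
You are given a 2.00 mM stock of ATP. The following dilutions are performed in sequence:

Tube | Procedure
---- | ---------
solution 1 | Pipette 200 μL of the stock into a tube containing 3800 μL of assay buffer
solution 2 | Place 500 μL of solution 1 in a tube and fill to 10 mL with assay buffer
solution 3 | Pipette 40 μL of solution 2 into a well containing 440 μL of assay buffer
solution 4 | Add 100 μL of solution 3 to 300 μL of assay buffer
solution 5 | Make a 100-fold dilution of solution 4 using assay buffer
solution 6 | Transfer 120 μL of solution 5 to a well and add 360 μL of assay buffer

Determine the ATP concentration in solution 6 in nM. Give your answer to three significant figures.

Step 1: 200 μL + 3800 μL = 4000 μL total → factor 4000/200 = 20
Step 2: 500 μL brought to 10 mL → factor 10000/500 = 20
Step 3: 40 μL + 440 μL = 480 μL total → factor 480/40 = 12
Step 4: 100 μL + 300 μL = 400 μL total → factor 400/100 = 4
Step 5: 100-fold → factor 100
Step 6: 120 μL + 360 μL = 480 μL total → factor 480/120 = 4
Overall dilution factor = 20 × 20 × 12 × 4 × 100 × 4 = 7.68 × 10^6
Final = 2.00 mM / 7.68 × 10^6 = 2.604 × 10^-7 mM = 0.260 nM

0.260 nM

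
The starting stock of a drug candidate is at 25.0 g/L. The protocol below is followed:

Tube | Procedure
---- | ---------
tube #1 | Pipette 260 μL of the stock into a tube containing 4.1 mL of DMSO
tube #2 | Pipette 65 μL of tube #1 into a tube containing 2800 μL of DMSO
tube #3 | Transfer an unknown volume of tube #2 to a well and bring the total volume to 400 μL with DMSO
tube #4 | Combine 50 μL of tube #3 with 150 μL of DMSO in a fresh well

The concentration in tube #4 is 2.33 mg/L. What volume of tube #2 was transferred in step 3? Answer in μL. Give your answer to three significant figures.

Step 1: 260 μL + 4.1 mL = 4360 μL total → factor 4360/260 = 16.769
Step 2: 65 μL + 2800 μL = 2865 μL total → factor 2865/65 = 44.077
Step 3: v brought to 400 μL → factor = 400 μL/v
Step 4: 50 μL + 150 μL = 200 μL total → factor 200/50 = 4
Product of known-step factors = 2956.5
Overall factor = 25.0 g/L / (2.33 mg/L) = 10730
Step-3 factor = 10730 / 2956.5 = 3.6291
v = 400 μL / 3.6291 = 110 μL

110 μL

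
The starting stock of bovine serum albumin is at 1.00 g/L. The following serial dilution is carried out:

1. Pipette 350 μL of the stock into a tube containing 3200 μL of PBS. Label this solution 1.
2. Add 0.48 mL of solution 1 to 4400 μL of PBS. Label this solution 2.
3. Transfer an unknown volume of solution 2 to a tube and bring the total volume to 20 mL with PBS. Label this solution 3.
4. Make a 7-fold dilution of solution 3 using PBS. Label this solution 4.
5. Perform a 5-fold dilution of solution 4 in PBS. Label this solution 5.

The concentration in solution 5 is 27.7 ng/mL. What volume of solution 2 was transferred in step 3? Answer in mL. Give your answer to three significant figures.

Step 1: 350 μL + 3200 μL = 3550 μL total → factor 3550/350 = 10.143
Step 2: 0.48 mL + 4400 μL = 4.88 mL total → factor 4.88/0.48 = 10.167
Step 3: v brought to 20 mL → factor = 20 mL/v
Step 4: 7-fold → factor 7
Step 5: 5-fold → factor 5
Product of known-step factors = 3609.2
Overall factor = 1.00 g/L / (27.7 ng/mL) = 36101
Step-3 factor = 36101 / 3609.2 = 10.003
v = 20 mL / 10.003 = 2.00 mL

2.00 mL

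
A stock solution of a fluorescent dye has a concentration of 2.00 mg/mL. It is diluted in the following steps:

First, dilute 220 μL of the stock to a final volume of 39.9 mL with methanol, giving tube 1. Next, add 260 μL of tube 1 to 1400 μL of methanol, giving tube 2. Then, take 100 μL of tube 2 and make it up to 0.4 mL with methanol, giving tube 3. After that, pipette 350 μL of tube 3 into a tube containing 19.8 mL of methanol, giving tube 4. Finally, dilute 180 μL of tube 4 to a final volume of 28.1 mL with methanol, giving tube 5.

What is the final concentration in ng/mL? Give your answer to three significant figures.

0.0480 ng/mL

Step 1: 220 μL brought to 39.9 mL → factor 39900/220 = 181.36
Step 2: 260 μL + 1400 μL = 1660 μL total → factor 1660/260 = 6.3846
Step 3: 100 μL brought to 0.4 mL → factor 400/100 = 4
Step 4: 350 μL + 19.8 mL = 20150 μL total → factor 20150/350 = 57.571
Step 5: 180 μL brought to 28.1 mL → factor 28100/180 = 156.11
Overall dilution factor = 181.36 × 6.3846 × 4 × 57.571 × 156.11 = 4.1628 × 10^7
Final = 2.00 mg/mL / 4.1628 × 10^7 = 4.804 × 10^-8 mg/mL = 0.0480 ng/mL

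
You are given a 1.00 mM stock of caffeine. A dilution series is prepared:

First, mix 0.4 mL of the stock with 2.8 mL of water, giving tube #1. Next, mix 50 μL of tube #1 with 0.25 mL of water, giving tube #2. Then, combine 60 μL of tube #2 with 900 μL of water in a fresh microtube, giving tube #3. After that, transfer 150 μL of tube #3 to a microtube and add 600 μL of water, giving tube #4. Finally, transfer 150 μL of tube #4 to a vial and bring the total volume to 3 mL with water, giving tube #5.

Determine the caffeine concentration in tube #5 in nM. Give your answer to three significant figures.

Step 1: 0.4 mL + 2.8 mL = 3.2 mL total → factor 3.2/0.4 = 8
Step 2: 50 μL + 0.25 mL = 300 μL total → factor 300/50 = 6
Step 3: 60 μL + 900 μL = 960 μL total → factor 960/60 = 16
Step 4: 150 μL + 600 μL = 750 μL total → factor 750/150 = 5
Step 5: 150 μL brought to 3 mL → factor 3000/150 = 20
Overall dilution factor = 8 × 6 × 16 × 5 × 20 = 76800
Final = 1.00 mM / 76800 = 1.302 × 10^-5 mM = 13.0 nM

13.0 nM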